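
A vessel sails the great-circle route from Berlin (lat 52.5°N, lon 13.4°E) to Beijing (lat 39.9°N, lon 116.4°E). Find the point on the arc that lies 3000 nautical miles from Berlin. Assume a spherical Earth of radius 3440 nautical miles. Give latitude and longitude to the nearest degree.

Convert each endpoint to a unit vector on the sphere (x = cos φ cos λ, y = cos φ sin λ, z = sin φ).
The central angle between the endpoints is δ = arccos(p₁·p₂) ≈ 1.155 rad (66.2°). The total great-circle distance is δ·R ≈ 1.155 × 3440 ≈ 3973 nmi, so the target fraction is f = 3000/3973 ≈ 0.755.
Interpolate at f ≈ 0.755 with slerp weights a = sin((1−f)δ)/sin δ ≈ 0.305, b = sin(fδ)/sin δ ≈ 0.837.
p = a·p₁ + b·p₂ ≈ (-0.105, 0.618, 0.779); φ = arcsin(p_z) ≈ 51.17°, λ = atan2(p_y, p_x) ≈ 99.62°.

≈ lat 51°N, lon 100°E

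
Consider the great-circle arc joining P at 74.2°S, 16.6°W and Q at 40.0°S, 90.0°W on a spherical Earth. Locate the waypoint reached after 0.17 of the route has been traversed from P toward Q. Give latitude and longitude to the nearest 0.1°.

The haversine formula gives a central angle δ ≈ 0.826 rad (47.3°) between the endpoints.
Interpolate at f = 0.17 with slerp weights a = sin((1−f)δ)/sin δ ≈ 0.861, b = sin(fδ)/sin δ ≈ 0.190.
p = a·p₁ + b·p₂ ≈ (0.225, -0.213, -0.951); φ = arcsin(p_z) ≈ -71.97°, λ = atan2(p_y, p_x) ≈ -43.44°.

≈ 72.0°S, 43.4°W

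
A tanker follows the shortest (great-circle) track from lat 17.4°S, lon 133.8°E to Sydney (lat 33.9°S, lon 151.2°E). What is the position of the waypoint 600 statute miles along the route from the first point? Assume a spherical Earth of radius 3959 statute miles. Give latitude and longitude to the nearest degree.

Write both endpoints as unit vectors p₁, p₂ with components (cos φ cos λ, cos φ sin λ, sin φ).
The central angle between the endpoints is δ = arccos(p₁·p₂) ≈ 0.396 rad (22.7°). The total great-circle distance is δ·R ≈ 0.396 × 3959 ≈ 1568 mi, so the target fraction is f = 600/1568 ≈ 0.383.
Interpolate at f ≈ 0.383 with slerp weights a = sin((1−f)δ)/sin δ ≈ 0.628, b = sin(fδ)/sin δ ≈ 0.391.
p = a·p₁ + b·p₂ ≈ (-0.699, 0.589, -0.406); φ = arcsin(p_z) ≈ -23.95°, λ = atan2(p_y, p_x) ≈ 139.90°.

≈ lat 24°S, lon 140°E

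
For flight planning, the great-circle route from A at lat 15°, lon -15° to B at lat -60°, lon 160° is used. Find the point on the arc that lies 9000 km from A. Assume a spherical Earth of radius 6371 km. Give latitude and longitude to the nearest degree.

≈ lat -66°, lon -7°

Convert each endpoint to a unit vector on the sphere (x = cos φ cos λ, y = cos φ sin λ, z = sin φ).
The central angle between the endpoints is δ = arccos(p₁·p₂) ≈ 2.354 rad (134.9°). The total great-circle distance is δ·R ≈ 2.354 × 6371 ≈ 14995 km, so the target fraction is f = 9000/14995 ≈ 0.600.
Interpolate at f ≈ 0.600 with slerp weights a = sin((1−f)δ)/sin δ ≈ 1.140, b = sin(fδ)/sin δ ≈ 1.393.
p = a·p₁ + b·p₂ ≈ (0.409, -0.047, -0.911); φ = arcsin(p_z) ≈ -65.69°, λ = atan2(p_y, p_x) ≈ -6.52°.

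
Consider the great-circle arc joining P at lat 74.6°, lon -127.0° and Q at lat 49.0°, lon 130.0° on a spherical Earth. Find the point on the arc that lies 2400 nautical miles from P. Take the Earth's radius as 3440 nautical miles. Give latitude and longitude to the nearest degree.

Write both endpoints as unit vectors p₁, p₂ with components (cos φ cos λ, cos φ sin λ, sin φ).
The central angle between the endpoints is δ = arccos(p₁·p₂) ≈ 0.811 rad (46.5°). The total great-circle distance is δ·R ≈ 0.811 × 3440 ≈ 2792 nmi, so the target fraction is f = 2400/2792 ≈ 0.860.
Interpolate at f ≈ 0.860 with slerp weights a = sin((1−f)δ)/sin δ ≈ 0.157, b = sin(fδ)/sin δ ≈ 0.886.
p = a·p₁ + b·p₂ ≈ (-0.399, 0.412, 0.819); φ = arcsin(p_z) ≈ 55.03°, λ = atan2(p_y, p_x) ≈ 134.05°.

≈ lat 55°, lon 134°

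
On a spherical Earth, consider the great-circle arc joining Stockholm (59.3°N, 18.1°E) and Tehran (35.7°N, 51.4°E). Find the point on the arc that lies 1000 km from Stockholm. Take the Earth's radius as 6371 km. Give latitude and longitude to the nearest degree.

≈ 54°N, 31°E

Convert each endpoint to a unit vector on the sphere (x = cos φ cos λ, y = cos φ sin λ, z = sin φ).
The central angle between the endpoints is δ = arccos(p₁·p₂) ≈ 0.558 rad (32.0°). The total great-circle distance is δ·R ≈ 0.558 × 6371 ≈ 3555 km, so the target fraction is f = 1000/3555 ≈ 0.281.
Interpolate at f ≈ 0.281 with slerp weights a = sin((1−f)δ)/sin δ ≈ 0.737, b = sin(fδ)/sin δ ≈ 0.295.
p = a·p₁ + b·p₂ ≈ (0.507, 0.304, 0.806); φ = arcsin(p_z) ≈ 53.73°, λ = atan2(p_y, p_x) ≈ 30.95°.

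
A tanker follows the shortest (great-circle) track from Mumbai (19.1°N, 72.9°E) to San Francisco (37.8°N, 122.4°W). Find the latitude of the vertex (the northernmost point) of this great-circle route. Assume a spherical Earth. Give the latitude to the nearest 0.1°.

The great circle lies in the plane with unit normal n̂ = (p₁ × p₂)/|p₁ × p₂|.
Here n̂_z ≈ +0.231; the vertex latitude is φ_max = arccos|n̂_z| ≈ 76.7°.
Check via Clairaut: cos φ_max = |cos φ₁| · sin C = cos(19.1°)·sin(14.1°) ≈ 0.231, again giving ≈ 76.7°.

≈ 76.7°N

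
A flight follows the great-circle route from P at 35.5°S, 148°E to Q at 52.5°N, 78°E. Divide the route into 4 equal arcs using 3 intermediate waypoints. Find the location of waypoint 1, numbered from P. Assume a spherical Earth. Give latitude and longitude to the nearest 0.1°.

≈ 13.0°S, 132.0°E

Write both endpoints as unit vectors p₁, p₂ with components (cos φ cos λ, cos φ sin λ, sin φ).
The central angle between the endpoints is δ = arccos(p₁·p₂) ≈ 1.866 rad (106.9°).
Interpolate at f = 1/4 with slerp weights a = sin((1−f)δ)/sin δ ≈ 1.030, b = sin(fδ)/sin δ ≈ 0.470.
p = a·p₁ + b·p₂ ≈ (-0.652, 0.724, -0.225); φ = arcsin(p_z) ≈ -13.01°, λ = atan2(p_y, p_x) ≈ 131.97°.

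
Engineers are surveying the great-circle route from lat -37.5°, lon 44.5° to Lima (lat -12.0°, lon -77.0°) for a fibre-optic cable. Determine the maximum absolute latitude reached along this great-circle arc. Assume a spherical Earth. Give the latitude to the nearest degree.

The great circle lies in the plane with unit normal n̂ = (p₁ × p₂)/|p₁ × p₂|.
Here n̂_z ≈ -0.689; the vertex latitude is φ_max = arccos|n̂_z| ≈ 46.4°.
Check via Clairaut: cos φ_max = |cos φ₁| · sin C = cos(37.5°)·sin(119.7°) ≈ 0.689, again giving ≈ 46.4°.

≈ -46°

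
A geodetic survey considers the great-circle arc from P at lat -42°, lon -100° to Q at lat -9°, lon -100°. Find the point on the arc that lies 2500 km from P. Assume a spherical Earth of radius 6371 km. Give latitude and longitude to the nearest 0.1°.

≈ lat -19.5°, lon -100.0°

Convert each endpoint to a unit vector on the sphere (x = cos φ cos λ, y = cos φ sin λ, z = sin φ).
The central angle between the endpoints is δ = arccos(p₁·p₂) ≈ 0.576 rad (33.0°). The total great-circle distance is δ·R ≈ 0.576 × 6371 ≈ 3669 km, so the target fraction is f = 2500/3669 ≈ 0.681.
Interpolate at f ≈ 0.681 with slerp weights a = sin((1−f)δ)/sin δ ≈ 0.335, b = sin(fδ)/sin δ ≈ 0.702.
p = a·p₁ + b·p₂ ≈ (-0.164, -0.928, -0.334); φ = arcsin(p_z) ≈ -19.52°, λ = atan2(p_y, p_x) ≈ -100.00°.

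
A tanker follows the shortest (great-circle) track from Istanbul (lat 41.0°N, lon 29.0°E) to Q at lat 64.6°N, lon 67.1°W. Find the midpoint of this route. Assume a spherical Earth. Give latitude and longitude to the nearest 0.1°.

≈ lat 62.0°N, lon 2.0°W

Write both endpoints as unit vectors p₁, p₂ with components (cos φ cos λ, cos φ sin λ, sin φ).
The central angle between the endpoints is δ = arccos(p₁·p₂) ≈ 0.979 rad (56.1°).
Interpolate at f = 1/2 with slerp weights a = sin((1−f)δ)/sin δ ≈ 0.566, b = sin(fδ)/sin δ ≈ 0.566.
p = a·p₁ + b·p₂ ≈ (0.468, -0.017, 0.883); φ = arcsin(p_z) ≈ 62.05°, λ = atan2(p_y, p_x) ≈ -2.02°.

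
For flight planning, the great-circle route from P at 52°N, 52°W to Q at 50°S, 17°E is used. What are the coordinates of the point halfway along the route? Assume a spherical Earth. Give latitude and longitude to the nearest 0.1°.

Write both endpoints as unit vectors p₁, p₂ with components (cos φ cos λ, cos φ sin λ, sin φ).
The central angle between the endpoints is δ = arccos(p₁·p₂) ≈ 2.051 rad (117.5°).
Interpolate at f = 1/2 with slerp weights a = sin((1−f)δ)/sin δ ≈ 0.964, b = sin(fδ)/sin δ ≈ 0.964.
p = a·p₁ + b·p₂ ≈ (0.958, -0.286, 0.021); φ = arcsin(p_z) ≈ 1.21°, λ = atan2(p_y, p_x) ≈ -16.65°.

≈ 1.2°N, 16.7°W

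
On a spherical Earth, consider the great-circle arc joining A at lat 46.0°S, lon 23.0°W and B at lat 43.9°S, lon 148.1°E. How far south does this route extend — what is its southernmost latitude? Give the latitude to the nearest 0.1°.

The great circle lies in the plane with unit normal n̂ = (p₁ × p₂)/|p₁ × p₂|.
Here n̂_z ≈ +0.077; the vertex latitude is φ_max = arccos|n̂_z| ≈ 85.6°.
Check via Clairaut: cos φ_max = |cos φ₁| · sin C = cos(46.0°)·sin(173.6°) ≈ 0.077, again giving ≈ 85.6°.

≈ 85.6°S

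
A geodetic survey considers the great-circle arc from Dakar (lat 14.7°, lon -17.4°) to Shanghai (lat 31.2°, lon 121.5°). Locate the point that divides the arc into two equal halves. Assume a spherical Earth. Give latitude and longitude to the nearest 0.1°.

≈ lat 50.0°, lon 42.7°

Write both endpoints as unit vectors p₁, p₂ with components (cos φ cos λ, cos φ sin λ, sin φ).
The central angle between the endpoints is δ = arccos(p₁·p₂) ≈ 2.085 rad (119.5°).
Interpolate at f = 1/2 with slerp weights a = sin((1−f)δ)/sin δ ≈ 0.992, b = sin(fδ)/sin δ ≈ 0.992.
p = a·p₁ + b·p₂ ≈ (0.472, 0.437, 0.766); φ = arcsin(p_z) ≈ 49.97°, λ = atan2(p_y, p_x) ≈ 42.75°.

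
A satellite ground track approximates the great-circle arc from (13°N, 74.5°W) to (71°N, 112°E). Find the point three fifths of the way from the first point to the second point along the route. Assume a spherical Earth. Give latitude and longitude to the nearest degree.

Convert each endpoint to a unit vector on the sphere (x = cos φ cos λ, y = cos φ sin λ, z = sin φ).
The central angle between the endpoints is δ = arccos(p₁·p₂) ≈ 1.673 rad (95.9°).
Interpolate at f = 3/5 with slerp weights a = sin((1−f)δ)/sin δ ≈ 0.624, b = sin(fδ)/sin δ ≈ 0.848.
p = a·p₁ + b·p₂ ≈ (0.059, -0.330, 0.942); φ = arcsin(p_z) ≈ 70.43°, λ = atan2(p_y, p_x) ≈ -79.86°.

≈ (70°N, 80°W)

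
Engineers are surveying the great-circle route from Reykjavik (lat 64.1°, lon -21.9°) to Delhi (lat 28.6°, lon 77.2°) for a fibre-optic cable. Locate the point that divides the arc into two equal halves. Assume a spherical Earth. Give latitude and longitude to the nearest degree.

≈ lat 56°, lon 49°

The haversine formula gives a central angle δ ≈ 1.192 rad (68.3°) between the endpoints.
Interpolate at f = 1/2 with slerp weights a = sin((1−f)δ)/sin δ ≈ 0.604, b = sin(fδ)/sin δ ≈ 0.604.
p = a·p₁ + b·p₂ ≈ (0.362, 0.419, 0.833); φ = arcsin(p_z) ≈ 56.37°, λ = atan2(p_y, p_x) ≈ 49.13°.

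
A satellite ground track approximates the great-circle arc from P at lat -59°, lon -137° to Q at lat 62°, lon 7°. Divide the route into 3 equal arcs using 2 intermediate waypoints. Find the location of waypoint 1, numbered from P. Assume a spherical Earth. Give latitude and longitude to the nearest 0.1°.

≈ lat -19.0°, lon -86.1°

Convert each endpoint to a unit vector on the sphere (x = cos φ cos λ, y = cos φ sin λ, z = sin φ).
The central angle between the endpoints is δ = arccos(p₁·p₂) ≈ 2.832 rad (162.3°).
Interpolate at f = 1/3 with slerp weights a = sin((1−f)δ)/sin δ ≈ 3.118, b = sin(fδ)/sin δ ≈ 2.658.
p = a·p₁ + b·p₂ ≈ (0.064, -0.943, -0.326); φ = arcsin(p_z) ≈ -19.02°, λ = atan2(p_y, p_x) ≈ -86.12°.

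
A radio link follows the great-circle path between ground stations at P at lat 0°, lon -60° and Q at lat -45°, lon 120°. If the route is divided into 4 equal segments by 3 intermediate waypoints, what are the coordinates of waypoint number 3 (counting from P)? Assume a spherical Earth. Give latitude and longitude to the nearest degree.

≈ lat -79°, lon 120°

The haversine formula gives a central angle δ ≈ 2.356 rad (135.0°) between the endpoints.
Interpolate at f = 3/4 with slerp weights a = sin((1−f)δ)/sin δ ≈ 0.786, b = sin(fδ)/sin δ ≈ 1.387.
p = a·p₁ + b·p₂ ≈ (-0.098, 0.169, -0.981); φ = arcsin(p_z) ≈ -78.75°, λ = atan2(p_y, p_x) ≈ 120.00°.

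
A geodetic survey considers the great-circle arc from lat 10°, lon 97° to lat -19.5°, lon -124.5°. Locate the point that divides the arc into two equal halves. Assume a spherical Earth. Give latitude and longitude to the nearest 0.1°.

Write both endpoints as unit vectors p₁, p₂ with components (cos φ cos λ, cos φ sin λ, sin φ).
The central angle between the endpoints is δ = arccos(p₁·p₂) ≈ 2.424 rad (138.9°).
Interpolate at f = 1/2 with slerp weights a = sin((1−f)δ)/sin δ ≈ 1.423, b = sin(fδ)/sin δ ≈ 1.423.
p = a·p₁ + b·p₂ ≈ (-0.931, 0.286, -0.228); φ = arcsin(p_z) ≈ -13.18°, λ = atan2(p_y, p_x) ≈ 162.95°.

≈ lat -13.2°, lon 162.9°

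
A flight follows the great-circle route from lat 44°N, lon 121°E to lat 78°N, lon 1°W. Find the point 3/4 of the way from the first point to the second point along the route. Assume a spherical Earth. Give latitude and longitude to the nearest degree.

Write both endpoints as unit vectors p₁, p₂ with components (cos φ cos λ, cos φ sin λ, sin φ).
The central angle between the endpoints is δ = arccos(p₁·p₂) ≈ 0.927 rad (53.1°).
Interpolate at f = 3/4 with slerp weights a = sin((1−f)δ)/sin δ ≈ 0.287, b = sin(fδ)/sin δ ≈ 0.801.
p = a·p₁ + b·p₂ ≈ (0.060, 0.174, 0.983); φ = arcsin(p_z) ≈ 79.38°, λ = atan2(p_y, p_x) ≈ 70.96°.

≈ lat 79°N, lon 71°E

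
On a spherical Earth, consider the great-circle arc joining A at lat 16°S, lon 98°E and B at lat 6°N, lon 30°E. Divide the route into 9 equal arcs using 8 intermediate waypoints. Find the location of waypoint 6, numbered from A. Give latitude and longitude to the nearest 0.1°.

≈ lat 2.0°S, lon 52.2°E

From cos δ = sin φ₁ sin φ₂ + cos φ₁ cos φ₂ cos Δλ, the central angle is δ ≈ 1.235 rad (70.8°).
Interpolate at f = 6/9 with slerp weights a = sin((1−f)δ)/sin δ ≈ 0.424, b = sin(fδ)/sin δ ≈ 0.777.
p = a·p₁ + b·p₂ ≈ (0.612, 0.790, -0.036); φ = arcsin(p_z) ≈ -2.04°, λ = atan2(p_y, p_x) ≈ 52.21°.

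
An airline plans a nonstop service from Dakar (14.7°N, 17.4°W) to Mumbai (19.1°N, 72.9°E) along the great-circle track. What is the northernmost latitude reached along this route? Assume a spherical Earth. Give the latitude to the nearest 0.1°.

≈ 23.5°N

The great circle lies in the plane with unit normal n̂ = (p₁ × p₂)/|p₁ × p₂|.
Here n̂_z ≈ +0.917; the vertex latitude is φ_max = arccos|n̂_z| ≈ 23.5°.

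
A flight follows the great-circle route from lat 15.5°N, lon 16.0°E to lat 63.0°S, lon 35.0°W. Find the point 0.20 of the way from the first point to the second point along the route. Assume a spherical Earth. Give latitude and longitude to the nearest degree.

≈ lat 1°S, lon 10°E

The haversine formula gives a central angle δ ≈ 1.534 rad (87.9°) between the endpoints.
Interpolate at f = 0.20 with slerp weights a = sin((1−f)δ)/sin δ ≈ 0.942, b = sin(fδ)/sin δ ≈ 0.302.
p = a·p₁ + b·p₂ ≈ (0.985, 0.172, -0.017); φ = arcsin(p_z) ≈ -1.00°, λ = atan2(p_y, p_x) ≈ 9.88°.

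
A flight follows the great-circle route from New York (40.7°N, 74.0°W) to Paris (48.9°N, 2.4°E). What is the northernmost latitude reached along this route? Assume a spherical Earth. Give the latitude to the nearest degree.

≈ 52°N

The great circle lies in the plane with unit normal n̂ = (p₁ × p₂)/|p₁ × p₂|.
Here n̂_z ≈ +0.610; the vertex latitude is φ_max = arccos|n̂_z| ≈ 52.4°.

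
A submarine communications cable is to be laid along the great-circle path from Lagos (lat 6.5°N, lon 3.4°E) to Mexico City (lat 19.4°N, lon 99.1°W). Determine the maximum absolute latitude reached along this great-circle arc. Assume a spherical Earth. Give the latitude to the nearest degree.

≈ 22°N

The great circle lies in the plane with unit normal n̂ = (p₁ × p₂)/|p₁ × p₂|.
Here n̂_z ≈ -0.928; the vertex latitude is φ_max = arccos|n̂_z| ≈ 21.9°.
Check via Clairaut: cos φ_max = |cos φ₁| · sin C = cos(6.5°)·sin(69.0°) ≈ 0.928, again giving ≈ 21.9°.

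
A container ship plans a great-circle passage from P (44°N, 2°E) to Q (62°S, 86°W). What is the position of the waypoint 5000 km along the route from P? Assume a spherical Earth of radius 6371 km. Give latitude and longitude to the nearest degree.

Convert each endpoint to a unit vector on the sphere (x = cos φ cos λ, y = cos φ sin λ, z = sin φ).
The central angle between the endpoints is δ = arccos(p₁·p₂) ≈ 2.216 rad (127.0°). The total great-circle distance is δ·R ≈ 2.216 × 6371 ≈ 14120 km, so the target fraction is f = 5000/14120 ≈ 0.354.
Interpolate at f ≈ 0.354 with slerp weights a = sin((1−f)δ)/sin δ ≈ 1.240, b = sin(fδ)/sin δ ≈ 0.885.
p = a·p₁ + b·p₂ ≈ (0.920, -0.383, 0.080); φ = arcsin(p_z) ≈ 4.59°, λ = atan2(p_y, p_x) ≈ -22.61°.

≈ (5°N, 23°W)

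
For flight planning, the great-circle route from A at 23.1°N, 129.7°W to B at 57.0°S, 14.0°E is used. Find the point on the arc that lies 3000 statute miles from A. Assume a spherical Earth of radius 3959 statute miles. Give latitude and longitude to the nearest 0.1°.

≈ 15.8°S, 109.9°W

The haversine formula gives a central angle δ ≈ 2.393 rad (137.1°) between the endpoints. The total great-circle distance is δ·R ≈ 2.393 × 3959 ≈ 9475 mi, so the target fraction is f = 3000/9475 ≈ 0.317.
Interpolate at f ≈ 0.317 with slerp weights a = sin((1−f)δ)/sin δ ≈ 1.467, b = sin(fδ)/sin δ ≈ 1.010.
p = a·p₁ + b·p₂ ≈ (-0.328, -0.905, -0.272); φ = arcsin(p_z) ≈ -15.77°, λ = atan2(p_y, p_x) ≈ -109.92°.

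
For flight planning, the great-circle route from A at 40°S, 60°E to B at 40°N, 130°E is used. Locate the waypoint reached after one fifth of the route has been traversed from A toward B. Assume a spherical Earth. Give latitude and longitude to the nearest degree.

Convert each endpoint to a unit vector on the sphere (x = cos φ cos λ, y = cos φ sin λ, z = sin φ).
The central angle between the endpoints is δ = arccos(p₁·p₂) ≈ 1.785 rad (102.3°).
Interpolate at f = 1/5 with slerp weights a = sin((1−f)δ)/sin δ ≈ 1.013, b = sin(fδ)/sin δ ≈ 0.358.
p = a·p₁ + b·p₂ ≈ (0.212, 0.882, -0.421); φ = arcsin(p_z) ≈ -24.91°, λ = atan2(p_y, p_x) ≈ 76.49°.

≈ 25°S, 76°E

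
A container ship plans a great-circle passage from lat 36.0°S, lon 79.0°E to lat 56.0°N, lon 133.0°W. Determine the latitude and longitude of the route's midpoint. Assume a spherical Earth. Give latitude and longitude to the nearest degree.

From cos δ = sin φ₁ sin φ₂ + cos φ₁ cos φ₂ cos Δλ, the central angle is δ ≈ 2.628 rad (150.6°).
Interpolate at f = 1/2 with slerp weights a = sin((1−f)δ)/sin δ ≈ 1.968, b = sin(fδ)/sin δ ≈ 1.968.
p = a·p₁ + b·p₂ ≈ (-0.447, 0.758, 0.475); φ = arcsin(p_z) ≈ 28.35°, λ = atan2(p_y, p_x) ≈ 120.51°.

≈ lat 28°N, lon 121°E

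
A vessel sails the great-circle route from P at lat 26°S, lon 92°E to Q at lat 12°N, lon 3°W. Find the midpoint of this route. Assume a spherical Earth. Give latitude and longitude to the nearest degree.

≈ lat 10°S, lon 42°E

Convert each endpoint to a unit vector on the sphere (x = cos φ cos λ, y = cos φ sin λ, z = sin φ).
The central angle between the endpoints is δ = arccos(p₁·p₂) ≈ 1.739 rad (99.7°).
Interpolate at f = 1/2 with slerp weights a = sin((1−f)δ)/sin δ ≈ 0.775, b = sin(fδ)/sin δ ≈ 0.775.
p = a·p₁ + b·p₂ ≈ (0.733, 0.657, -0.179); φ = arcsin(p_z) ≈ -10.29°, λ = atan2(p_y, p_x) ≈ 41.86°.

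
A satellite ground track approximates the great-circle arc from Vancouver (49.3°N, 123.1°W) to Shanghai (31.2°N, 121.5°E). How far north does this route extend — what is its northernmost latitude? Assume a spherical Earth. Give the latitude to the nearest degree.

The great circle lies in the plane with unit normal n̂ = (p₁ × p₂)/|p₁ × p₂|.
Here n̂_z ≈ -0.510; the vertex latitude is φ_max = arccos|n̂_z| ≈ 59.3°.

≈ 59°N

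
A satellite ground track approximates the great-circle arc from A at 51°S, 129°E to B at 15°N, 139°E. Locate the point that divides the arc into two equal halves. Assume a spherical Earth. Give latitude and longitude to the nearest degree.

Convert each endpoint to a unit vector on the sphere (x = cos φ cos λ, y = cos φ sin λ, z = sin φ).
The central angle between the endpoints is δ = arccos(p₁·p₂) ≈ 1.162 rad (66.6°).
Interpolate at f = 1/2 with slerp weights a = sin((1−f)δ)/sin δ ≈ 0.598, b = sin(fδ)/sin δ ≈ 0.598.
p = a·p₁ + b·p₂ ≈ (-0.673, 0.672, -0.310); φ = arcsin(p_z) ≈ -18.06°, λ = atan2(p_y, p_x) ≈ 135.06°.

≈ 18°S, 135°E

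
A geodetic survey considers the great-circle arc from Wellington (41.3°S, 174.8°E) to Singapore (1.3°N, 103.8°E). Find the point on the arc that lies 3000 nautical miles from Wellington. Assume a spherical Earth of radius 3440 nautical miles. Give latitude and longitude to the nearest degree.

Write both endpoints as unit vectors p₁, p₂ with components (cos φ cos λ, cos φ sin λ, sin φ).
The central angle between the endpoints is δ = arccos(p₁·p₂) ≈ 1.339 rad (76.7°). The total great-circle distance is δ·R ≈ 1.339 × 3440 ≈ 4607 nmi, so the target fraction is f = 3000/4607 ≈ 0.651.
Interpolate at f ≈ 0.651 with slerp weights a = sin((1−f)δ)/sin δ ≈ 0.463, b = sin(fδ)/sin δ ≈ 0.787.
p = a·p₁ + b·p₂ ≈ (-0.534, 0.795, -0.287); φ = arcsin(p_z) ≈ -16.71°, λ = atan2(p_y, p_x) ≈ 123.87°.

≈ 17°S, 124°E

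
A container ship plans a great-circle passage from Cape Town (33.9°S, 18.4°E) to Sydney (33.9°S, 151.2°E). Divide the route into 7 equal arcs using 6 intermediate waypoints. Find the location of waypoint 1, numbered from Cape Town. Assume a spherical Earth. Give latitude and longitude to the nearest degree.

≈ (44°S, 31°E)

Write both endpoints as unit vectors p₁, p₂ with components (cos φ cos λ, cos φ sin λ, sin φ).
The central angle between the endpoints is δ = arccos(p₁·p₂) ≈ 1.728 rad (99.0°).
Interpolate at f = 1/7 with slerp weights a = sin((1−f)δ)/sin δ ≈ 1.009, b = sin(fδ)/sin δ ≈ 0.247.
p = a·p₁ + b·p₂ ≈ (0.614, 0.363, -0.701); φ = arcsin(p_z) ≈ -44.47°, λ = atan2(p_y, p_x) ≈ 30.59°.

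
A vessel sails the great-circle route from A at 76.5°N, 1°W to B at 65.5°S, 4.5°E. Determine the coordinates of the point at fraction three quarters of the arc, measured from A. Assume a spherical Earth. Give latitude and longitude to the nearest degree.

The haversine formula gives a central angle δ ≈ 2.479 rad (142.0°) between the endpoints.
Interpolate at f = 3/4 with slerp weights a = sin((1−f)δ)/sin δ ≈ 0.944, b = sin(fδ)/sin δ ≈ 1.559.
p = a·p₁ + b·p₂ ≈ (0.865, 0.047, -0.500); φ = arcsin(p_z) ≈ -30.00°, λ = atan2(p_y, p_x) ≈ 3.10°.

≈ 30°S, 3°E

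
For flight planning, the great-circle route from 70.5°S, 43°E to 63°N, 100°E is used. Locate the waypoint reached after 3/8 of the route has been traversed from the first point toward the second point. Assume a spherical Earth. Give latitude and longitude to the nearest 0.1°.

Convert each endpoint to a unit vector on the sphere (x = cos φ cos λ, y = cos φ sin λ, z = sin φ).
The central angle between the endpoints is δ = arccos(p₁·p₂) ≈ 2.430 rad (139.2°).
Interpolate at f = 3/8 with slerp weights a = sin((1−f)δ)/sin δ ≈ 1.529, b = sin(fδ)/sin δ ≈ 1.210.
p = a·p₁ + b·p₂ ≈ (0.278, 0.889, -0.363); φ = arcsin(p_z) ≈ -21.30°, λ = atan2(p_y, p_x) ≈ 72.64°.

≈ 21.3°S, 72.6°E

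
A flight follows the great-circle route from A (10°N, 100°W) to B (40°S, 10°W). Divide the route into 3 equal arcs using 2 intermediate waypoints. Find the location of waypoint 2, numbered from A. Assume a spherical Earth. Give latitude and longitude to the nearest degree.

The haversine formula gives a central angle δ ≈ 1.683 rad (96.4°) between the endpoints.
Interpolate at f = 2/3 with slerp weights a = sin((1−f)δ)/sin δ ≈ 0.535, b = sin(fδ)/sin δ ≈ 0.907.
p = a·p₁ + b·p₂ ≈ (0.592, -0.640, -0.490); φ = arcsin(p_z) ≈ -29.32°, λ = atan2(p_y, p_x) ≈ -47.20°.

≈ (29°S, 47°W)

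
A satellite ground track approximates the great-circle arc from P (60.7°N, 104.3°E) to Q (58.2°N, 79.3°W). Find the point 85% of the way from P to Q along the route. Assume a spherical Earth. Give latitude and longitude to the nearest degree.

From cos δ = sin φ₁ sin φ₂ + cos φ₁ cos φ₂ cos Δλ, the central angle is δ ≈ 1.066 rad (61.1°).
Interpolate at f = 0.85 with slerp weights a = sin((1−f)δ)/sin δ ≈ 0.182, b = sin(fδ)/sin δ ≈ 0.899.
p = a·p₁ + b·p₂ ≈ (0.066, -0.379, 0.923); φ = arcsin(p_z) ≈ 67.35°, λ = atan2(p_y, p_x) ≈ -80.13°.

≈ (67°N, 80°W)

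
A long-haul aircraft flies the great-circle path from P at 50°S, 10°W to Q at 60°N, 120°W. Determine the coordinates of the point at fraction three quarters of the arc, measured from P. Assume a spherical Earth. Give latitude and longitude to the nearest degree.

≈ 38°N, 76°W

Convert each endpoint to a unit vector on the sphere (x = cos φ cos λ, y = cos φ sin λ, z = sin φ).
The central angle between the endpoints is δ = arccos(p₁·p₂) ≈ 2.455 rad (140.7°).
Interpolate at f = 3/4 with slerp weights a = sin((1−f)δ)/sin δ ≈ 0.908, b = sin(fδ)/sin δ ≈ 1.520.
p = a·p₁ + b·p₂ ≈ (0.195, -0.760, 0.620); φ = arcsin(p_z) ≈ 38.35°, λ = atan2(p_y, p_x) ≈ -75.60°.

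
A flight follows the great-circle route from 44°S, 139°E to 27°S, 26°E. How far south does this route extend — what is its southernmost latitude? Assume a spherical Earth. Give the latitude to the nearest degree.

The great circle lies in the plane with unit normal n̂ = (p₁ × p₂)/|p₁ × p₂|.
Here n̂_z ≈ -0.591; the vertex latitude is φ_max = arccos|n̂_z| ≈ 53.8°.
Check via Clairaut: cos φ_max = |cos φ₁| · sin C = cos(44.0°)·sin(124.7°) ≈ 0.591, again giving ≈ 53.8°.

≈ 54°S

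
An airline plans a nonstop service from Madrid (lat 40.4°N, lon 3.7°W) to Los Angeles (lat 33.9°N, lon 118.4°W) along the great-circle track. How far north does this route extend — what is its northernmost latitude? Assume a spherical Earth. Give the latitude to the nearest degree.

≈ 55°N

The great circle lies in the plane with unit normal n̂ = (p₁ × p₂)/|p₁ × p₂|.
Here n̂_z ≈ -0.577; the vertex latitude is φ_max = arccos|n̂_z| ≈ 54.8°.
Check via Clairaut: cos φ_max = |cos φ₁| · sin C = cos(40.4°)·sin(49.3°) ≈ 0.577, again giving ≈ 54.8°.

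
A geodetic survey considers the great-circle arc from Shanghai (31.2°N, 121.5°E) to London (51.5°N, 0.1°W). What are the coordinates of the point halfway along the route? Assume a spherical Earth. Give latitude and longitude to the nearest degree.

≈ 60°N, 76°E

From cos δ = sin φ₁ sin φ₂ + cos φ₁ cos φ₂ cos Δλ, the central angle is δ ≈ 1.444 rad (82.7°).
Interpolate at f = 1/2 with slerp weights a = sin((1−f)δ)/sin δ ≈ 0.666, b = sin(fδ)/sin δ ≈ 0.666.
p = a·p₁ + b·p₂ ≈ (0.117, 0.485, 0.867); φ = arcsin(p_z) ≈ 60.06°, λ = atan2(p_y, p_x) ≈ 76.44°.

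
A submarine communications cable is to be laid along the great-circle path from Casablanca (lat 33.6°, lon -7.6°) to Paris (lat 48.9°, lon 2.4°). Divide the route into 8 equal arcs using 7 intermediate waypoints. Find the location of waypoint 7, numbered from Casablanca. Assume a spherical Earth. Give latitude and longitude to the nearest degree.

The haversine formula gives a central angle δ ≈ 0.297 rad (17.0°) between the endpoints.
Interpolate at f = 7/8 with slerp weights a = sin((1−f)δ)/sin δ ≈ 0.127, b = sin(fδ)/sin δ ≈ 0.878.
p = a·p₁ + b·p₂ ≈ (0.681, 0.010, 0.732); φ = arcsin(p_z) ≈ 47.04°, λ = atan2(p_y, p_x) ≈ 0.86°.

≈ lat 47°, lon 1°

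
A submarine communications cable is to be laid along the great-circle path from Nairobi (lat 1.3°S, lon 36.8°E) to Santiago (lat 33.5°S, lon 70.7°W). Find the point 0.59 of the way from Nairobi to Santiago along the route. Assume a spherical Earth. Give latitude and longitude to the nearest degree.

Convert each endpoint to a unit vector on the sphere (x = cos φ cos λ, y = cos φ sin λ, z = sin φ).
The central angle between the endpoints is δ = arccos(p₁·p₂) ≈ 1.811 rad (103.8°).
Interpolate at f = 0.59 with slerp weights a = sin((1−f)δ)/sin δ ≈ 0.696, b = sin(fδ)/sin δ ≈ 0.903.
p = a·p₁ + b·p₂ ≈ (0.806, -0.293, -0.514); φ = arcsin(p_z) ≈ -30.93°, λ = atan2(p_y, p_x) ≈ -20.00°.

≈ lat 31°S, lon 20°W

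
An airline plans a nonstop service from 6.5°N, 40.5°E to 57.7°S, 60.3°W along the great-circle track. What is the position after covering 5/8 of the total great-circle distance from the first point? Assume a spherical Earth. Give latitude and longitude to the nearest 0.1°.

Convert each endpoint to a unit vector on the sphere (x = cos φ cos λ, y = cos φ sin λ, z = sin φ).
The central angle between the endpoints is δ = arccos(p₁·p₂) ≈ 1.767 rad (101.3°).
Interpolate at f = 5/8 with slerp weights a = sin((1−f)δ)/sin δ ≈ 0.627, b = sin(fδ)/sin δ ≈ 0.911.
p = a·p₁ + b·p₂ ≈ (0.715, -0.018, -0.699); φ = arcsin(p_z) ≈ -44.33°, λ = atan2(p_y, p_x) ≈ -1.44°.

≈ 44.3°S, 1.4°W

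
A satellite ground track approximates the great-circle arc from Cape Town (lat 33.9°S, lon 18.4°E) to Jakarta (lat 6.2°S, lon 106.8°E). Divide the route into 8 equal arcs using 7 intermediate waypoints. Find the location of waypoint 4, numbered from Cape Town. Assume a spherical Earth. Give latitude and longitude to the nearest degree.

Write both endpoints as unit vectors p₁, p₂ with components (cos φ cos λ, cos φ sin λ, sin φ).
The central angle between the endpoints is δ = arccos(p₁·p₂) ≈ 1.487 rad (85.2°).
Interpolate at f = 4/8 with slerp weights a = sin((1−f)δ)/sin δ ≈ 0.679, b = sin(fδ)/sin δ ≈ 0.679.
p = a·p₁ + b·p₂ ≈ (0.340, 0.825, -0.452); φ = arcsin(p_z) ≈ -26.89°, λ = atan2(p_y, p_x) ≈ 67.60°.

≈ lat 27°S, lon 68°E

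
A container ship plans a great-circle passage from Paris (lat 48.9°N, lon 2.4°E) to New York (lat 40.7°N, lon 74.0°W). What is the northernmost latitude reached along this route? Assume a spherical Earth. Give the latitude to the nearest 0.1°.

The great circle lies in the plane with unit normal n̂ = (p₁ × p₂)/|p₁ × p₂|.
Here n̂_z ≈ -0.610; the vertex latitude is φ_max = arccos|n̂_z| ≈ 52.4°.
Check via Clairaut: cos φ_max = |cos φ₁| · sin C = cos(48.9°)·sin(68.2°) ≈ 0.610, again giving ≈ 52.4°.

≈ 52.4°N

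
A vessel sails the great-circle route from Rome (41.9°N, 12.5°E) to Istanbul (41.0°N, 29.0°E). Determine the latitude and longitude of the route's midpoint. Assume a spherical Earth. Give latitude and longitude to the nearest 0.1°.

Convert each endpoint to a unit vector on the sphere (x = cos φ cos λ, y = cos φ sin λ, z = sin φ).
The central angle between the endpoints is δ = arccos(p₁·p₂) ≈ 0.216 rad (12.4°).
Interpolate at f = 1/2 with slerp weights a = sin((1−f)δ)/sin δ ≈ 0.503, b = sin(fδ)/sin δ ≈ 0.503.
p = a·p₁ + b·p₂ ≈ (0.697, 0.265, 0.666); φ = arcsin(p_z) ≈ 41.75°, λ = atan2(p_y, p_x) ≈ 20.81°.

≈ (41.7°N, 20.8°E)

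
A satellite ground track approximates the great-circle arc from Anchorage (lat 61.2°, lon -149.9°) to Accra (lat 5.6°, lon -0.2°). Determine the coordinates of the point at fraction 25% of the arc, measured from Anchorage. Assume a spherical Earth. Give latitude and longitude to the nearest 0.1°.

≈ lat 75.0°, lon -79.7°

The haversine formula gives a central angle δ ≈ 1.905 rad (109.2°) between the endpoints.
Interpolate at f = 0.25 with slerp weights a = sin((1−f)δ)/sin δ ≈ 1.048, b = sin(fδ)/sin δ ≈ 0.485.
p = a·p₁ + b·p₂ ≈ (0.046, -0.255, 0.966); φ = arcsin(p_z) ≈ 74.98°, λ = atan2(p_y, p_x) ≈ -79.70°.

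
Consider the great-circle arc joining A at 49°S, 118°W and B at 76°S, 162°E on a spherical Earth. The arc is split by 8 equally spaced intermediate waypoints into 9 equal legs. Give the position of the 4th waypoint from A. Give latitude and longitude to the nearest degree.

The haversine formula gives a central angle δ ≈ 0.708 rad (40.5°) between the endpoints.
Interpolate at f = 4/9 with slerp weights a = sin((1−f)δ)/sin δ ≈ 0.589, b = sin(fδ)/sin δ ≈ 0.476.
p = a·p₁ + b·p₂ ≈ (-0.291, -0.306, -0.907); φ = arcsin(p_z) ≈ -65.03°, λ = atan2(p_y, p_x) ≈ -133.58°.

≈ 65°S, 134°W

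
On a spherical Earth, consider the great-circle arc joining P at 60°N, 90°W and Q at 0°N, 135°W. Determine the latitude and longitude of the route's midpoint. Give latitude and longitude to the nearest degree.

≈ 32°N, 120°W

Convert each endpoint to a unit vector on the sphere (x = cos φ cos λ, y = cos φ sin λ, z = sin φ).
The central angle between the endpoints is δ = arccos(p₁·p₂) ≈ 1.209 rad (69.3°).
Interpolate at f = 1/2 with slerp weights a = sin((1−f)δ)/sin δ ≈ 0.608, b = sin(fδ)/sin δ ≈ 0.608.
p = a·p₁ + b·p₂ ≈ (-0.430, -0.734, 0.526); φ = arcsin(p_z) ≈ 31.76°, λ = atan2(p_y, p_x) ≈ -120.36°.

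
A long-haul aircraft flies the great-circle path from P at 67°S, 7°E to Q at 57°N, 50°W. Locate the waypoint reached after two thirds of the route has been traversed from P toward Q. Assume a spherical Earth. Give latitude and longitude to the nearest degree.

Convert each endpoint to a unit vector on the sphere (x = cos φ cos λ, y = cos φ sin λ, z = sin φ).
The central angle between the endpoints is δ = arccos(p₁·p₂) ≈ 2.286 rad (131.0°).
Interpolate at f = 2/3 with slerp weights a = sin((1−f)δ)/sin δ ≈ 0.915, b = sin(fδ)/sin δ ≈ 1.324.
p = a·p₁ + b·p₂ ≈ (0.818, -0.509, 0.268); φ = arcsin(p_z) ≈ 15.54°, λ = atan2(p_y, p_x) ≈ -31.87°.

≈ 16°N, 32°W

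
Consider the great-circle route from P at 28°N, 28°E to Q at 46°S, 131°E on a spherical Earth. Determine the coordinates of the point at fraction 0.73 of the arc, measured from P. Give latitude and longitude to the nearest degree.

≈ 32°S, 93°E

Write both endpoints as unit vectors p₁, p₂ with components (cos φ cos λ, cos φ sin λ, sin φ).
The central angle between the endpoints is δ = arccos(p₁·p₂) ≈ 2.067 rad (118.4°).
Interpolate at f = 0.73 with slerp weights a = sin((1−f)δ)/sin δ ≈ 0.602, b = sin(fδ)/sin δ ≈ 1.135.
p = a·p₁ + b·p₂ ≈ (-0.048, 0.844, -0.534); φ = arcsin(p_z) ≈ -32.25°, λ = atan2(p_y, p_x) ≈ 93.24°.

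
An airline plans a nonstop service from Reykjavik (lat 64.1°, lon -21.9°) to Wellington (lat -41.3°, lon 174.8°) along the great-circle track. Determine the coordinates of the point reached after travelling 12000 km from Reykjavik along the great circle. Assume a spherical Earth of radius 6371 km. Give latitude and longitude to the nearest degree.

≈ lat 5°, lon -172°

Convert each endpoint to a unit vector on the sphere (x = cos φ cos λ, y = cos φ sin λ, z = sin φ).
The central angle between the endpoints is δ = arccos(p₁·p₂) ≈ 2.709 rad (155.2°). The total great-circle distance is δ·R ≈ 2.709 × 6371 ≈ 17261 km, so the target fraction is f = 12000/17261 ≈ 0.695.
Interpolate at f ≈ 0.695 with slerp weights a = sin((1−f)δ)/sin δ ≈ 1.755, b = sin(fδ)/sin δ ≈ 2.271.
p = a·p₁ + b·p₂ ≈ (-0.988, -0.131, 0.079); φ = arcsin(p_z) ≈ 4.55°, λ = atan2(p_y, p_x) ≈ -172.44°.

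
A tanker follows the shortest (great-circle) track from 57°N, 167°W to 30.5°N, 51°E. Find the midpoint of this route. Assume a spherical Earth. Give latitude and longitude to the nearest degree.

The haversine formula gives a central angle δ ≈ 1.515 rad (86.8°) between the endpoints.
Interpolate at f = 1/2 with slerp weights a = sin((1−f)δ)/sin δ ≈ 0.688, b = sin(fδ)/sin δ ≈ 0.688.
p = a·p₁ + b·p₂ ≈ (0.008, 0.376, 0.926); φ = arcsin(p_z) ≈ 67.88°, λ = atan2(p_y, p_x) ≈ 88.79°.

≈ 68°N, 89°E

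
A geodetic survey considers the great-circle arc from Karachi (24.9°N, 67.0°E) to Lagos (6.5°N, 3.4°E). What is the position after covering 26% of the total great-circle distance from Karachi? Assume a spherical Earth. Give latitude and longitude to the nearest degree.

≈ (22°N, 49°E)

Convert each endpoint to a unit vector on the sphere (x = cos φ cos λ, y = cos φ sin λ, z = sin φ).
The central angle between the endpoints is δ = arccos(p₁·p₂) ≈ 1.106 rad (63.4°).
Interpolate at f = 0.26 with slerp weights a = sin((1−f)δ)/sin δ ≈ 0.817, b = sin(fδ)/sin δ ≈ 0.317.
p = a·p₁ + b·p₂ ≈ (0.604, 0.701, 0.380); φ = arcsin(p_z) ≈ 22.32°, λ = atan2(p_y, p_x) ≈ 49.23°.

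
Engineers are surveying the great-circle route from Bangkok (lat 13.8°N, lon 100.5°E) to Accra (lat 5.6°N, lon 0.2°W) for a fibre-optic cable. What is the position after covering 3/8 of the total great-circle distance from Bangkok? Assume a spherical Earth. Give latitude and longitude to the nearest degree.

≈ lat 16°N, lon 62°E

Convert each endpoint to a unit vector on the sphere (x = cos φ cos λ, y = cos φ sin λ, z = sin φ).
The central angle between the endpoints is δ = arccos(p₁·p₂) ≈ 1.728 rad (99.0°).
Interpolate at f = 3/8 with slerp weights a = sin((1−f)δ)/sin δ ≈ 0.893, b = sin(fδ)/sin δ ≈ 0.611.
p = a·p₁ + b·p₂ ≈ (0.450, 0.850, 0.273); φ = arcsin(p_z) ≈ 15.82°, λ = atan2(p_y, p_x) ≈ 62.11°.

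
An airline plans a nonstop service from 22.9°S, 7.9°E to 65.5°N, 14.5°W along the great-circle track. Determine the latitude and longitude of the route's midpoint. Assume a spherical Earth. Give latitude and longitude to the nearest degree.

Convert each endpoint to a unit vector on the sphere (x = cos φ cos λ, y = cos φ sin λ, z = sin φ).
The central angle between the endpoints is δ = arccos(p₁·p₂) ≈ 1.572 rad (90.1°).
Interpolate at f = 1/2 with slerp weights a = sin((1−f)δ)/sin δ ≈ 0.707, b = sin(fδ)/sin δ ≈ 0.707.
p = a·p₁ + b·p₂ ≈ (0.930, 0.016, 0.368); φ = arcsin(p_z) ≈ 21.62°, λ = atan2(p_y, p_x) ≈ 0.99°.

≈ 22°N, 1°E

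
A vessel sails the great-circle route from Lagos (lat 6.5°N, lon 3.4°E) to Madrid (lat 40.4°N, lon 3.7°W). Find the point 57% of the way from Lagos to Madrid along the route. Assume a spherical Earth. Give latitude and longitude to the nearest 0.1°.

From cos δ = sin φ₁ sin φ₂ + cos φ₁ cos φ₂ cos Δλ, the central angle is δ ≈ 0.602 rad (34.5°).
Interpolate at f = 0.57 with slerp weights a = sin((1−f)δ)/sin δ ≈ 0.452, b = sin(fδ)/sin δ ≈ 0.594.
p = a·p₁ + b·p₂ ≈ (0.900, -0.003, 0.436); φ = arcsin(p_z) ≈ 25.86°, λ = atan2(p_y, p_x) ≈ -0.16°.

≈ lat 25.9°N, lon 0.2°W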